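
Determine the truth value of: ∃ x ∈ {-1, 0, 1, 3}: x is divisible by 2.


Evaluate the predicate on each element: -1:F, 0:T, 1:F, 3:F.
Witness x = 0 satisfies the predicate.

T


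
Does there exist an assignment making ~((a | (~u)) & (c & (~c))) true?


Search for a satisfying assignment over {a, c, u}.
Try a=False, c=False, u=False: the formula evaluates to True.
A satisfying assignment exists.

Satisfiable.


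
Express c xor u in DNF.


Step 1: c ⊕ u is true exactly when they disagree: (c ∧ ¬u) ∨ (¬c ∧ u).

(c & (~u)) | ((~c) & u)


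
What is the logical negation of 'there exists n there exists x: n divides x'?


Negation flips each quantifier (∀↔∃) and negates the inner predicate.
¬(there exists n there exists x: φ) = for all n for all x: ¬φ.

for all n for all x: NOT(n divides x)


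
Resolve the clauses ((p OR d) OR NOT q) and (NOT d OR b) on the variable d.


The clauses contain complementary literals d and NOTd.
Resolution eliminates this pair and disjoins the remaining literals (merging duplicates).

((p OR NOT q) OR b)


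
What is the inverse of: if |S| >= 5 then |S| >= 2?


The inverse of (P → Q) is (¬P → ¬Q). It is equivalent to the converse, not to the original.
Here P = '|S| >= 5' and Q = '|S| >= 2'.

If not (|S| >= 5), then not (|S| >= 2).


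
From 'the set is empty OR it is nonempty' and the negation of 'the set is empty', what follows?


Disjunctive syllogism: from (P ∨ Q) and ¬P, infer Q.
One disjunct, 'the set is empty', is ruled out; the other must hold.

it is nonempty


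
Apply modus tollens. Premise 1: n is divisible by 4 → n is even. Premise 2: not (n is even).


Modus tollens: from (P → Q) and ¬Q, infer ¬P.
Q = 'n is even' is denied; since P → Q, P must also fail.

Not (n is divisible by 4).


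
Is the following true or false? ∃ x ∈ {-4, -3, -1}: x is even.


Evaluate the predicate on each element: -4:T, -3:F, -1:F.
Witness x = -4 satisfies the predicate.

T


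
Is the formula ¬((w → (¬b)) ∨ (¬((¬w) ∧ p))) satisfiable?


Check all 8 assignments over {b, p, w}:
b | p | w | φ
-------------
F | F | F | F
T | F | F | F
F | T | F | F
T | T | F | F
F | F | T | F
T | F | T | F
F | T | T | F
T | T | T | F
No assignment makes the formula true.

Unsatisfiable.


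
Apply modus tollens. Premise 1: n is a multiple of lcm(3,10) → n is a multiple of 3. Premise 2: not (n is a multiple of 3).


Modus tollens: from (P → Q) and ¬Q, infer ¬P.
Q = 'n is a multiple of 3' is denied; since P → Q, P must also fail.

Not (n is a multiple of lcm(3,10)).


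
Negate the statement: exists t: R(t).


¬(forall x: φ) = exists x: ¬φ, and ¬(exists x: φ) = forall x: ¬φ.
Apply to the existential statement.

forall t: ~(R(t))


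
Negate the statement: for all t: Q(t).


¬(for all x: φ) = there exists x: ¬φ, and ¬(there exists x: φ) = for all x: ¬φ.
Apply to the universal statement.

there exists t: NOT(Q(t))


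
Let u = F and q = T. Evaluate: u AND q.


Conjunction is true only when both operands are true.
Substitute: u=F, q=T.
F AND T evaluates to F.

F


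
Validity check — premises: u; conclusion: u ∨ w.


This matches the form of disjunction introduction: the conclusion follows in every model of the premises.

Valid.


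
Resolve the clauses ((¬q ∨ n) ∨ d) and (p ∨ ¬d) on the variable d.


The clauses contain complementary literals d and ¬d.
Resolution eliminates this pair and disjoins the remaining literals (merging duplicates).

((¬q ∨ n) ∨ p)


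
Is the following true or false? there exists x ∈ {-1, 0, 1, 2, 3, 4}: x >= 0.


Evaluate the predicate on each element: -1:F, 0:T, 1:T, 2:T, 3:T, 4:T.
Witness x = 0 satisfies the predicate.

T


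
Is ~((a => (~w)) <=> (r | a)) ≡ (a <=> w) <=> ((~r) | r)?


Compare truth tables:
a | r | w | φ | ψ
-----------------
False | False | False | True | True
True | False | False | False | False
False | True | False | False | True
True | True | False | False | False
False | False | True | True | False
True | False | True | True | True
False | True | True | False | False
True | True | True | True | True
They differ at row 3 (a=False, r=True, w=False): φ=False but ψ=True.

No, they are not logically equivalent.


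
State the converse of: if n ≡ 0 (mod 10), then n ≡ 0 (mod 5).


The converse of (P → Q) is (Q → P). It is not in general equivalent to the original.
Here P = 'n ≡ 0 (mod 10)' and Q = 'n ≡ 0 (mod 5)'.

If n ≡ 0 (mod 5), then n ≡ 0 (mod 10).


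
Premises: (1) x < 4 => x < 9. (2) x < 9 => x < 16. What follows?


Hypothetical syllogism: from (P → Q) and (Q → R), infer (P → R).
Chain the two implications through the shared middle term 'x < 9'.

x < 4 => x < 16


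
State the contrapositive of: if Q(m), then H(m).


The contrapositive of (P → Q) is (¬Q → ¬P); it is logically equivalent to the original.
Here P = 'Q(m)' and Q = 'H(m)'.

If not (H(m)), then not (Q(m)).


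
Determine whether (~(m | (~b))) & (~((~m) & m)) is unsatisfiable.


Truth table over {b, m}:
b | m | φ
---------
False | False | False
True | False | True
False | True | False
True | True | False
Satisfying assignment at row 2: b=True, m=False gives True.

No, it is not a contradiction.


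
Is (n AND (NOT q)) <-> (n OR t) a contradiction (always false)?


Truth table over {n, q, t}:
n | q | t | φ
-------------
F | F | F | T
T | F | F | T
F | T | F | T
T | T | F | F
F | F | T | F
T | F | T | T
F | T | T | F
T | T | T | F
Satisfying assignment at row 1: n=F, q=F, t=F gives T.

No, it is not a contradiction.


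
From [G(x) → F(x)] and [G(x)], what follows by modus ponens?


Modus ponens: from (P → Q) and P, infer Q.
P = 'G(x)' is asserted, and P → Q holds, so Q follows.

F(x).


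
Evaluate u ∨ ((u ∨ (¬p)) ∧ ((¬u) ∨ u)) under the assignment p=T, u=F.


Substitute p=T, u=F:
¬p = F
u ∨ (¬p) = F ∨ F = F
¬u = T
(¬u) ∨ u = T ∨ F = T
(u ∨ (¬p)) ∧ ((¬u) ∨ u) = F ∧ T = F
u ∨ ((u ∨ (¬p)) ∧ ((¬u) ∨ u)) = F ∨ F = F

F


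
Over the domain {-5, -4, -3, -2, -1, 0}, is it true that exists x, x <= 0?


Evaluate the predicate on each element: -5:True, -4:True, -3:True, -2:True, -1:True, 0:True.
Witness x = -5 satisfies the predicate.

True


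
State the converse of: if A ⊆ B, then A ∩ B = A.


The converse of (P → Q) is (Q → P). It is not in general equivalent to the original.
Here P = 'A ⊆ B' and Q = 'A ∩ B = A'.

If A ∩ B = A, then A ⊆ B.


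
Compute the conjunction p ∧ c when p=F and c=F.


Conjunction is true only when both operands are true.
Substitute: p=F, c=F.
F ∧ F evaluates to F.

F


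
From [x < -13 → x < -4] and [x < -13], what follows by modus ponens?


Modus ponens: from (P → Q) and P, infer Q.
P = 'x < -13' is asserted, and P → Q holds, so Q follows.

x < -4.


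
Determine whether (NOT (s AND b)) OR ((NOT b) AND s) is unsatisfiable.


Truth table over {b, s}:
b | s | φ
---------
F | F | T
T | F | T
F | T | T
T | T | F
Satisfying assignment at row 1: b=F, s=F gives T.

No, it is not a contradiction.


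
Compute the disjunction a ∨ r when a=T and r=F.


Disjunction is false only when both operands are false.
Substitute: a=T, r=F.
T ∨ F evaluates to T.

T


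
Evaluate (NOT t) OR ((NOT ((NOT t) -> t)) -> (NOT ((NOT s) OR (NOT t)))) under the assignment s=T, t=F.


Substitute s=T, t=F:
NOT t = T
NOT t = T
(NOT t) -> t = T -> F = F
NOT ((NOT t) -> t) = T
NOT s = F
NOT t = T
(NOT s) OR (NOT t) = F OR T = T
NOT ((NOT s) OR (NOT t)) = F
(NOT ((NOT t) -> t)) -> (NOT ((NOT s) OR (NOT t))) = T -> F = F
(NOT t) OR ((NOT ((NOT t) -> t)) -> (NOT ((NOT s) OR (NOT t)))) = T OR F = T

T


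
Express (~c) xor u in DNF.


Step 1: (¬c) ⊕ u is true exactly when they disagree: ((¬c) ∧ ¬u) ∨ (¬(¬c) ∧ u).
Step 2: Eliminate any double negations (¬¬X = X).

((~c) & (~u)) | (c & u)


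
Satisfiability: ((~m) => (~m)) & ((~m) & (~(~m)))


Check all 2 assignments over {m}:
m | φ
-----
False | False
True | False
No assignment makes the formula true.

Unsatisfiable.


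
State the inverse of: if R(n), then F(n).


The inverse of (P → Q) is (¬P → ¬Q). It is equivalent to the converse, not to the original.
Here P = 'R(n)' and Q = 'F(n)'.

If not (R(n)), then not (F(n)).


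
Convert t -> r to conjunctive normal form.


Step 1: Rewrite t → r as ¬t ∨ r.

(NOT t) OR r


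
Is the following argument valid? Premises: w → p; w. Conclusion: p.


This matches the form of modus ponens: the conclusion follows in every model of the premises.

Valid.


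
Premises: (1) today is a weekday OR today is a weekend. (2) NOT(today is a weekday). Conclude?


Disjunctive syllogism: from (P ∨ Q) and ¬P, infer Q.
One disjunct, 'today is a weekday', is ruled out; the other must hold.

today is a weekend


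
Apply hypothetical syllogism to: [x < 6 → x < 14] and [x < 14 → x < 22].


Hypothetical syllogism: from (P → Q) and (Q → R), infer (P → R).
Chain the two implications through the shared middle term 'x < 14'.

x < 6 → x < 22


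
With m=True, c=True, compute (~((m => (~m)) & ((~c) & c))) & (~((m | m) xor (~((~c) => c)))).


Substitute m=True, c=True:
… (earlier sub-steps elided)
(~c) & c = False & True = False
(m => (~m)) & ((~c) & c) = False & False = False
~((m => (~m)) & ((~c) & c)) = True
m | m = True | True = True
~c = False
(~c) => c = False => True = True
~((~c) => c) = False
(m | m) xor (~((~c) => c)) = True xor False = True
~((m | m) xor (~((~c) => c))) = False
(~((m => (~m)) & ((~c) & c))) & (~((m | m) xor (~((~c) => c)))) = True & False = False

False


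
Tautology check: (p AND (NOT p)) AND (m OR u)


Build the truth table over {m, p, u}:
m | p | u | φ
-------------
F | F | F | F
T | F | F | F
F | T | F | F
T | T | F | F
F | F | T | F
T | F | T | F
F | T | T | F
T | T | T | F
Counterexample at row 1: with m=F, p=F, u=F, the formula is F.

No, it is not a tautology.


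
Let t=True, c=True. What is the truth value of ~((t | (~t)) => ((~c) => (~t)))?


Substitute t=True, c=True:
~t = False
t | (~t) = True | False = True
~c = False
~t = False
(~c) => (~t) = False => False = True
(t | (~t)) => ((~c) => (~t)) = True => True = True
~((t | (~t)) => ((~c) => (~t))) = False

False


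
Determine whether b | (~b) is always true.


Build the truth table over {b}:
b | φ
-----
False | True
True | True
Every row evaluates to true.

Yes, it is a tautology.


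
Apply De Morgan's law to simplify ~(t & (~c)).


De Morgan: the negation of a conjunction is the disjunction of the negations.
Distribute ~ across &, flipping it to |, and negate each literal.

(~t) | c


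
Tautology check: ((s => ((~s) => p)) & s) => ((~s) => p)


Build the truth table over {p, s}:
p | s | φ
---------
False | False | True
True | False | True
False | True | True
True | True | True
Every row evaluates to true.

Yes, it is a tautology.


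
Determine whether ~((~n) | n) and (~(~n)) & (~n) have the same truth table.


Compare truth tables:
n | φ | ψ
---------
False | False | False
True | False | False
The columns φ and ψ agree on every row.

Yes, they are logically equivalent.


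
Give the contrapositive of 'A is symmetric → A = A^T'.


The contrapositive of (P → Q) is (¬Q → ¬P); it is logically equivalent to the original.
Here P = 'A is symmetric' and Q = 'A = A^T'.

If not (A = A^T), then not (A is symmetric).


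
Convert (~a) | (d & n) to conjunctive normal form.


Step 1: Distribute ∨ over ∧: (¬a) ∨ (d ∧ n) = ((¬a) ∨ d) ∧ ((¬a) ∨ n).

((~a) | d) & ((~a) | n)


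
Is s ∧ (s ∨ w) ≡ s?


Compare truth tables:
s | w | φ | ψ
-------------
F | F | F | F
T | F | T | T
F | T | F | F
T | T | T | T
The columns φ and ψ agree on every row.

Yes, they are logically equivalent.


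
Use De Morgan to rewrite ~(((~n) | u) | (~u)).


De Morgan: the negation of a disjunction is the conjunction of the negations.
Distribute ~ across |, flipping it to &, and negate each literal.

(n & (~u)) & u


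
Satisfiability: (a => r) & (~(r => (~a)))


Search for a satisfying assignment over {a, r}.
Try a=True, r=True: the formula evaluates to True.
A satisfying assignment exists.

Satisfiable.


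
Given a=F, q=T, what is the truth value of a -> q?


Implication is false only when antecedent is true and consequent is false.
Substitute: a=F, q=T.
F -> T evaluates to T.

T


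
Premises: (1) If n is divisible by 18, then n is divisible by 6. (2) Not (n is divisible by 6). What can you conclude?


Modus tollens: from (P → Q) and ¬Q, infer ¬P.
Q = 'n is divisible by 6' is denied; since P → Q, P must also fail.

Not (n is divisible by 18).


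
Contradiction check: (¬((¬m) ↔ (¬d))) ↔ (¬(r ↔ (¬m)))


Truth table over {d, m, r}:
d | m | r | φ
-------------
F | F | F | F
T | F | F | T
F | T | F | F
T | T | F | T
F | F | T | T
T | F | T | F
F | T | T | T
T | T | T | F
Satisfying assignment at row 2: d=T, m=F, r=F gives T.

No, it is not a contradiction.


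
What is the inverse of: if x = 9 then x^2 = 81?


The inverse of (P → Q) is (¬P → ¬Q). It is equivalent to the converse, not to the original.
Here P = 'x = 9' and Q = 'x^2 = 81'.

If not (x = 9), then not (x^2 = 81).


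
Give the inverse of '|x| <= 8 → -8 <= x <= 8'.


The inverse of (P → Q) is (¬P → ¬Q). It is equivalent to the converse, not to the original.
Here P = '|x| <= 8' and Q = '-8 <= x <= 8'.

If not (|x| <= 8), then not (-8 <= x <= 8).


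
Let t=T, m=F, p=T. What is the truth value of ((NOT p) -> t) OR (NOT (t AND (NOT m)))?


Substitute t=T, m=F, p=T:
NOT p = F
(NOT p) -> t = F -> T = T
NOT m = T
t AND (NOT m) = T AND T = T
NOT (t AND (NOT m)) = F
((NOT p) -> t) OR (NOT (t AND (NOT m))) = T OR F = T

T


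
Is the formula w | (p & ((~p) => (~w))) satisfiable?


Search for a satisfying assignment over {p, w}.
Try p=True, w=False: the formula evaluates to True.
A satisfying assignment exists.

Satisfiable.


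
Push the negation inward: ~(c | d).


De Morgan: the negation of a disjunction is the conjunction of the negations.
Distribute ~ across |, flipping it to &, and negate each literal.

(~c) & (~d)


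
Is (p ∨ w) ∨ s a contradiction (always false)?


Truth table over {p, s, w}:
p | s | w | φ
-------------
F | F | F | F
T | F | F | T
F | T | F | T
T | T | F | T
F | F | T | T
T | F | T | T
F | T | T | T
T | T | T | T
Satisfying assignment at row 2: p=T, s=F, w=F gives T.

No, it is not a contradiction.


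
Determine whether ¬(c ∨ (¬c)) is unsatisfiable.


Truth table over {c}:
c | φ
-----
F | F
T | F
Every row is false.

Yes, it is a contradiction.


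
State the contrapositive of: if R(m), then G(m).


The contrapositive of (P → Q) is (¬Q → ¬P); it is logically equivalent to the original.
Here P = 'R(m)' and Q = 'G(m)'.

If not (G(m)), then not (R(m)).


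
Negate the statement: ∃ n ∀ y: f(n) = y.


Negation flips each quantifier (∀↔∃) and negates the inner predicate.
¬(∃ n ∀ y: φ) = ∀ n ∃ y: ¬φ.

∀ n ∃ y: ¬(f(n) = y)


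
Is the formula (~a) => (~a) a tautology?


Build the truth table over {a}:
a | φ
-----
False | True
True | True
Every row evaluates to true.

Yes, it is a tautology.


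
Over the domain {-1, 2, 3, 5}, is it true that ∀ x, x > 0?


Evaluate the predicate on each element: -1:F, 2:T, 3:T, 5:T.
Counterexample x = -1 fails the predicate.

F


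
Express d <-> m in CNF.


Step 1: Rewrite d ↔ m as (d → m) ∧ (m → d).
Step 2: Rewrite each implication as a disjunction.

((NOT d) OR m) AND ((NOT m) OR d)


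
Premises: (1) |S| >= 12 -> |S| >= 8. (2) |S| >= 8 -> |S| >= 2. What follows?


Hypothetical syllogism: from (P → Q) and (Q → R), infer (P → R).
Chain the two implications through the shared middle term '|S| >= 8'.

|S| >= 12 -> |S| >= 2


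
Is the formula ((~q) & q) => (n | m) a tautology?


Build the truth table over {m, n, q}:
m | n | q | φ
-------------
False | False | False | True
True | False | False | True
False | True | False | True
True | True | False | True
False | False | True | True
True | False | True | True
False | True | True | True
True | True | True | True
Every row evaluates to true.

Yes, it is a tautology.


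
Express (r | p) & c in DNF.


Step 1: Distribute ∧ over ∨: (r ∨ p) ∧ c = (r ∧ c) ∨ (p ∧ c).

(r & c) | (p & c)


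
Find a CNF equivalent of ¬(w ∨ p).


Step 1: Apply De Morgan: ¬(w ∨ p) = ¬w ∧ ¬p.

(¬w) ∧ (¬p)


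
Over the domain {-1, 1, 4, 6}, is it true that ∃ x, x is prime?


Evaluate the predicate on each element: -1:F, 1:F, 4:F, 6:F.
No element satisfies the predicate.

F


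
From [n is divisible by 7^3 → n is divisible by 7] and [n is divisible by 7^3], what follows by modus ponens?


Modus ponens: from (P → Q) and P, infer Q.
P = 'n is divisible by 7^3' is asserted, and P → Q holds, so Q follows.

n is divisible by 7.


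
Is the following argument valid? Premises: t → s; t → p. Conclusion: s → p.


This is (no valid rule). There exist truth assignments where the premises are all true but the conclusion is false.

Invalid.


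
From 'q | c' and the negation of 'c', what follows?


Disjunctive syllogism: from (P ∨ Q) and ¬P, infer Q.
One disjunct, 'c', is ruled out; the other must hold.

q


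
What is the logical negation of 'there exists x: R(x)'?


¬(for all x: φ) = there exists x: ¬φ, and ¬(there exists x: φ) = for all x: ¬φ.
Apply to the existential statement.

for all x: NOT(R(x))


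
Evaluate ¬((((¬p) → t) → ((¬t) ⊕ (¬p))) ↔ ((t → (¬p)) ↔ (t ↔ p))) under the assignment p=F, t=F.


Substitute p=F, t=F:
… (earlier sub-steps elided)
¬t = T
¬p = T
(¬t) ⊕ (¬p) = T ⊕ T = F
((¬p) → t) → ((¬t) ⊕ (¬p)) = F → F = T
¬p = T
t → (¬p) = F → T = T
t ↔ p = F ↔ F = T
(t → (¬p)) ↔ (t ↔ p) = T ↔ T = T
(((¬p) → t) → ((¬t) ⊕ (¬p))) ↔ ((t → (¬p)) ↔ (t ↔ p)) = T ↔ T = T
¬((((¬p) → t) → ((¬t) ⊕ (¬p))) ↔ ((t → (¬p)) ↔ (t ↔ p))) = F

F


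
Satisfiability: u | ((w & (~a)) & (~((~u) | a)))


Search for a satisfying assignment over {a, u, w}.
Try a=False, u=True, w=False: the formula evaluates to True.
A satisfying assignment exists.

Satisfiable.


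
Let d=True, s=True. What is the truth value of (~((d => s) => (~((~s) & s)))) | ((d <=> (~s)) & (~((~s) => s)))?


Substitute d=True, s=True:
… (earlier sub-steps elided)
~((~s) & s) = True
(d => s) => (~((~s) & s)) = True => True = True
~((d => s) => (~((~s) & s))) = False
~s = False
d <=> (~s) = True <=> False = False
~s = False
(~s) => s = False => True = True
~((~s) => s) = False
(d <=> (~s)) & (~((~s) => s)) = False & False = False
(~((d => s) => (~((~s) & s)))) | ((d <=> (~s)) & (~((~s) => s))) = False | False = False

False


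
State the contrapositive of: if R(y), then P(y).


The contrapositive of (P → Q) is (¬Q → ¬P); it is logically equivalent to the original.
Here P = 'R(y)' and Q = 'P(y)'.

If not (P(y)), then not (R(y)).


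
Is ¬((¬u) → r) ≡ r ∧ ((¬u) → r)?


Compare truth tables:
r | u | φ | ψ
-------------
F | F | T | F
T | F | F | T
F | T | F | F
T | T | F | T
They differ at row 1 (r=F, u=F): φ=T but ψ=F.

No, they are not logically equivalent.


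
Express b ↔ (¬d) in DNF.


Step 1: b ↔ (¬d) is true exactly when both agree: (b ∧ (¬d)) ∨ (¬b ∧ ¬(¬d)).
Step 2: Eliminate any double negations (¬¬X = X).

(b ∧ (¬d)) ∨ ((¬b) ∧ d)


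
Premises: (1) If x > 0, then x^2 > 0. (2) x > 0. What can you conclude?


Modus ponens: from (P → Q) and P, infer Q.
P = 'x > 0' is asserted, and P → Q holds, so Q follows.

x^2 > 0.


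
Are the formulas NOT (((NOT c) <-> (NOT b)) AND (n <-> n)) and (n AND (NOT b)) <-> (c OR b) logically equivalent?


Compare truth tables:
b | c | n | φ | ψ
-----------------
F | F | F | F | T
T | F | F | T | F
F | T | F | T | F
T | T | F | F | F
F | F | T | F | F
T | F | T | T | F
F | T | T | T | T
T | T | T | F | F
They differ at row 1 (b=F, c=F, n=F): φ=F but ψ=T.

No, they are not logically equivalent.


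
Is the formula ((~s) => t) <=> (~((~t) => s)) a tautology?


Build the truth table over {s, t}:
s | t | φ
---------
False | False | False
True | False | False
False | True | False
True | True | False
Counterexample at row 1: with s=False, t=False, the formula is False.

No, it is not a tautology.


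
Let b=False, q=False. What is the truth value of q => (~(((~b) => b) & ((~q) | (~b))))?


Substitute b=False, q=False:
~b = True
(~b) => b = True => False = False
~q = True
~b = True
(~q) | (~b) = True | True = True
((~b) => b) & ((~q) | (~b)) = False & True = False
~(((~b) => b) & ((~q) | (~b))) = True
q => (~(((~b) => b) & ((~q) | (~b)))) = False => True = True

True


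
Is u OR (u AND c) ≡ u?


Compare truth tables:
c | u | φ | ψ
-------------
F | F | F | F
T | F | F | F
F | T | T | T
T | T | T | T
The columns φ and ψ agree on every row.

Yes, they are logically equivalent.


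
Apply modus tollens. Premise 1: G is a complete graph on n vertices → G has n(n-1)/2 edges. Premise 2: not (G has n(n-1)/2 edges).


Modus tollens: from (P → Q) and ¬Q, infer ¬P.
Q = 'G has n(n-1)/2 edges' is denied; since P → Q, P must also fail.

Not (G is a complete graph on n vertices).


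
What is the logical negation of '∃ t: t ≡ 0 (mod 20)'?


¬(∀ x: φ) = ∃ x: ¬φ, and ¬(∃ x: φ) = ∀ x: ¬φ.
Apply to the existential statement.

∀ t: ¬(t ≡ 0 (mod 20))


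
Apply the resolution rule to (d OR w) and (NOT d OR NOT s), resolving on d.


The clauses contain complementary literals d and NOTd.
Resolution eliminates this pair and disjoins the remaining literals (merging duplicates).

(w OR NOT s)


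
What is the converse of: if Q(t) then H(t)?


The converse of (P → Q) is (Q → P). It is not in general equivalent to the original.
Here P = 'Q(t)' and Q = 'H(t)'.

If H(t), then Q(t).


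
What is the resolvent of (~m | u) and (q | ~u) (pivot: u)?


The clauses contain complementary literals u and ~u.
Resolution eliminates this pair and disjoins the remaining literals (merging duplicates).

(~m | q)


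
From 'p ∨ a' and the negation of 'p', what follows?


Disjunctive syllogism: from (P ∨ Q) and ¬P, infer Q.
One disjunct, 'p', is ruled out; the other must hold.

a


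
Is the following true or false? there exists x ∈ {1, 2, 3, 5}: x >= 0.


Evaluate the predicate on each element: 1:T, 2:T, 3:T, 5:T.
Witness x = 1 satisfies the predicate.

T


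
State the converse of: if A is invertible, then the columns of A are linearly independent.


The converse of (P → Q) is (Q → P). It is not in general equivalent to the original.
Here P = 'A is invertible' and Q = 'the columns of A are linearly independent'.

If the columns of A are linearly independent, then A is invertible.


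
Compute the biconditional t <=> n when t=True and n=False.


Biconditional is true when both operands have the same truth value.
Substitute: t=True, n=False.
True <=> False evaluates to False.

False


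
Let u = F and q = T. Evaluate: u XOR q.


Exclusive or is true when exactly one operand is true.
Substitute: u=F, q=T.
F XOR T evaluates to T.

T


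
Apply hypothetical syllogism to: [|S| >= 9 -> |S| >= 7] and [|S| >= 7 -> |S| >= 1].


Hypothetical syllogism: from (P → Q) and (Q → R), infer (P → R).
Chain the two implications through the shared middle term '|S| >= 7'.

|S| >= 9 -> |S| >= 1


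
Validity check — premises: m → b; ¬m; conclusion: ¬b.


This is denying the antecedent (fallacy). There exist truth assignments where the premises are all true but the conclusion is false.

Invalid.


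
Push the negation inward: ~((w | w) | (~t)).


De Morgan: the negation of a disjunction is the conjunction of the negations.
Distribute ~ across |, flipping it to &, and negate each literal.

((~w) & (~w)) & t


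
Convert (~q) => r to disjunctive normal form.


Step 1: Rewrite (¬q) → r as ¬(¬q) ∨ r.
Step 2: Eliminate any double negations (¬¬X = X).

q | r


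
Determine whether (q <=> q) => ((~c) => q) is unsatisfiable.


Truth table over {c, q}:
c | q | φ
---------
False | False | False
True | False | True
False | True | True
True | True | True
Satisfying assignment at row 2: c=True, q=False gives True.

No, it is not a contradiction.


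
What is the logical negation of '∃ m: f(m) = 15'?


¬(∀ x: φ) = ∃ x: ¬φ, and ¬(∃ x: φ) = ∀ x: ¬φ.
Apply to the existential statement.

∀ m: ¬(f(m) = 15)


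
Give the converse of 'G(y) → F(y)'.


The converse of (P → Q) is (Q → P). It is not in general equivalent to the original.
Here P = 'G(y)' and Q = 'F(y)'.

If F(y), then G(y).


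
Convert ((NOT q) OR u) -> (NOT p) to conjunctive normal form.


Step 1: Rewrite as ¬((¬q) ∨ u) ∨ (¬p) = (¬(¬q) ∧ ¬u) ∨ (¬p).
Step 2: Distribute ∨ over ∧.
Step 3: Eliminate any double negations (¬¬X = X).

(q OR (NOT p)) AND ((NOT u) OR (NOT p))


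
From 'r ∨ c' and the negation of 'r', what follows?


Disjunctive syllogism: from (P ∨ Q) and ¬P, infer Q.
One disjunct, 'r', is ruled out; the other must hold.

c


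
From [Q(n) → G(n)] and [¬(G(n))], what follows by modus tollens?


Modus tollens: from (P → Q) and ¬Q, infer ¬P.
Q = 'G(n)' is denied; since P → Q, P must also fail.

Not (Q(n)).


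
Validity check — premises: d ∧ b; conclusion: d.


This matches the form of conjunction elimination: the conclusion follows in every model of the premises.

Valid.


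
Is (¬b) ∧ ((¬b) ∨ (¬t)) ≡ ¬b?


Compare truth tables:
b | t | φ | ψ
-------------
F | F | T | T
T | F | F | F
F | T | T | T
T | T | F | F
The columns φ and ψ agree on every row.

Yes, they are logically equivalent.


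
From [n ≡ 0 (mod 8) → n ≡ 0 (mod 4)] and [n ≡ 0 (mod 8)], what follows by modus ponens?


Modus ponens: from (P → Q) and P, infer Q.
P = 'n ≡ 0 (mod 8)' is asserted, and P → Q holds, so Q follows.

n ≡ 0 (mod 4).


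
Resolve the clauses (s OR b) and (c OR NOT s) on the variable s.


The clauses contain complementary literals s and NOTs.
Resolution eliminates this pair and disjoins the remaining literals (merging duplicates).

(b OR c)


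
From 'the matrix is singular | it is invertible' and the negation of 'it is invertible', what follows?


Disjunctive syllogism: from (P ∨ Q) and ¬P, infer Q.
One disjunct, 'it is invertible', is ruled out; the other must hold.

the matrix is singular


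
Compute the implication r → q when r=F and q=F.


Implication is false only when antecedent is true and consequent is false.
Substitute: r=F, q=F.
F → F evaluates to T.

T


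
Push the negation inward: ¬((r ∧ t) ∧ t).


De Morgan: the negation of a conjunction is the disjunction of the negations.
Distribute ¬ across ∧, flipping it to ∨, and negate each literal.

((¬r) ∨ (¬t)) ∨ (¬t)


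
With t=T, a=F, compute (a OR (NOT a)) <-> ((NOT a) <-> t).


Substitute t=T, a=F:
NOT a = T
a OR (NOT a) = F OR T = T
NOT a = T
(NOT a) <-> t = T <-> T = T
(a OR (NOT a)) <-> ((NOT a) <-> t) = T <-> T = T

T


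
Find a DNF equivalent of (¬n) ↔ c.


Step 1: (¬n) ↔ c is true exactly when both agree: ((¬n) ∧ c) ∨ (¬(¬n) ∧ ¬c).
Step 2: Eliminate any double negations (¬¬X = X).

((¬n) ∧ c) ∨ (n ∧ (¬c))


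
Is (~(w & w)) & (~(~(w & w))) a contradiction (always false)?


Truth table over {w}:
w | φ
-----
False | False
True | False
Every row is false.

Yes, it is a contradiction.


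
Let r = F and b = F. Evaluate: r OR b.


Disjunction is false only when both operands are false.
Substitute: r=F, b=F.
F OR F evaluates to F.

F


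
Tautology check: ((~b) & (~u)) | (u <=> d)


Build the truth table over {b, d, u}:
b | d | u | φ
-------------
False | False | False | True
True | False | False | True
False | True | False | True
True | True | False | False
False | False | True | False
True | False | True | False
False | True | True | True
True | True | True | True
Counterexample at row 4: with b=True, d=True, u=False, the formula is False.

No, it is not a tautology.


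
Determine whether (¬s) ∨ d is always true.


Build the truth table over {d, s}:
d | s | φ
---------
F | F | T
T | F | T
F | T | F
T | T | T
Counterexample at row 3: with d=F, s=T, the formula is F.

No, it is not a tautology.


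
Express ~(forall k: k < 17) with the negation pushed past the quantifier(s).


¬(forall x: φ) = exists x: ¬φ, and ¬(exists x: φ) = forall x: ¬φ.
Apply to the universal statement.

exists k: ~(k < 17)


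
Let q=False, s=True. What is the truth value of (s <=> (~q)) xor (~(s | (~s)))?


Substitute q=False, s=True:
~q = True
s <=> (~q) = True <=> True = True
~s = False
s | (~s) = True | False = True
~(s | (~s)) = False
(s <=> (~q)) xor (~(s | (~s))) = True xor False = True

True


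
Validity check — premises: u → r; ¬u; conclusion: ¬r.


This is denying the antecedent (fallacy). There exist truth assignments where the premises are all true but the conclusion is false.

Invalid.


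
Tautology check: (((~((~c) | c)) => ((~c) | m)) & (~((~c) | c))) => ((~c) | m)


Build the truth table over {c, m}:
c | m | φ
---------
False | False | True
True | False | True
False | True | True
True | True | True
Every row evaluates to true.

Yes, it is a tautology.


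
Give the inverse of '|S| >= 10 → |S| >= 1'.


The inverse of (P → Q) is (¬P → ¬Q). It is equivalent to the converse, not to the original.
Here P = '|S| >= 10' and Q = '|S| >= 1'.

If not (|S| >= 10), then not (|S| >= 1).


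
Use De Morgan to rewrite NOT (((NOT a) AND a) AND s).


De Morgan: the negation of a conjunction is the disjunction of the negations.
Distribute NOT across AND, flipping it to OR, and negate each literal.

(a OR (NOT a)) OR (NOT s)


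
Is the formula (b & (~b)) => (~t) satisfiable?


Search for a satisfying assignment over {b, t}.
Try b=False, t=False: the formula evaluates to True.
A satisfying assignment exists.

Satisfiable.


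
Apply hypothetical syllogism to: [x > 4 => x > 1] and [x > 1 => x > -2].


Hypothetical syllogism: from (P → Q) and (Q → R), infer (P → R).
Chain the two implications through the shared middle term 'x > 1'.

x > 4 => x > -2


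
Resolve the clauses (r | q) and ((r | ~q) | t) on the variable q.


The clauses contain complementary literals q and ~q.
Resolution eliminates this pair and disjoins the remaining literals (merging duplicates).

(r | t)


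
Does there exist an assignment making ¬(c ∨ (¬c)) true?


Check all 2 assignments over {c}:
c | φ
-----
F | F
T | F
No assignment makes the formula true.

Unsatisfiable.


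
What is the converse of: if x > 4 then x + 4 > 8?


The converse of (P → Q) is (Q → P). It is not in general equivalent to the original.
Here P = 'x > 4' and Q = 'x + 4 > 8'.

If x + 4 > 8, then x > 4.


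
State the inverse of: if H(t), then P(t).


The inverse of (P → Q) is (¬P → ¬Q). It is equivalent to the converse, not to the original.
Here P = 'H(t)' and Q = 'P(t)'.

If not (H(t)), then not (P(t)).


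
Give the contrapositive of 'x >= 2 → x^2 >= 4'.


The contrapositive of (P → Q) is (¬Q → ¬P); it is logically equivalent to the original.
Here P = 'x >= 2' and Q = 'x^2 >= 4'.

If not (x^2 >= 4), then not (x >= 2).


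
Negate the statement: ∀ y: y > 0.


¬(∀ x: φ) = ∃ x: ¬φ, and ¬(∃ x: φ) = ∀ x: ¬φ.
Apply to the universal statement.

∃ y: ¬(y > 0)


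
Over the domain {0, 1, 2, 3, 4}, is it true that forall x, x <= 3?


Evaluate the predicate on each element: 0:True, 1:True, 2:True, 3:True, 4:False.
Counterexample x = 4 fails the predicate.

False


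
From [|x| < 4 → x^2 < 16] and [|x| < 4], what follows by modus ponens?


Modus ponens: from (P → Q) and P, infer Q.
P = '|x| < 4' is asserted, and P → Q holds, so Q follows.

x^2 < 16.


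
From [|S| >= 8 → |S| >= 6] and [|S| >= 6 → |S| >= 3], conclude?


Hypothetical syllogism: from (P → Q) and (Q → R), infer (P → R).
Chain the two implications through the shared middle term '|S| >= 6'.

|S| >= 8 → |S| >= 3


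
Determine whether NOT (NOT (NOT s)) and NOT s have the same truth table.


Compare truth tables:
s | φ | ψ
---------
F | T | T
T | F | F
The columns φ and ψ agree on every row.

Yes, they are logically equivalent.


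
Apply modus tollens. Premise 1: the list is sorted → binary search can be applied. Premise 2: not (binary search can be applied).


Modus tollens: from (P → Q) and ¬Q, infer ¬P.
Q = 'binary search can be applied' is denied; since P → Q, P must also fail.

Not (the list is sorted).


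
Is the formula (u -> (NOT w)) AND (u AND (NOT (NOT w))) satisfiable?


Check all 4 assignments over {u, w}:
u | w | φ
---------
F | F | F
T | F | F
F | T | F
T | T | F
No assignment makes the formula true.

Unsatisfiable.


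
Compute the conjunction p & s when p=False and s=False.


Conjunction is true only when both operands are true.
Substitute: p=False, s=False.
False & False evaluates to False.

False


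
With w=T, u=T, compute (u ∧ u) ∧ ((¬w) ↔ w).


Substitute w=T, u=T:
u ∧ u = T ∧ T = T
¬w = F
(¬w) ↔ w = F ↔ T = F
(u ∧ u) ∧ ((¬w) ↔ w) = T ∧ F = F

F


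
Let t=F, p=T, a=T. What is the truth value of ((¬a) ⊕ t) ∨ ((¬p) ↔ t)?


Substitute t=F, p=T, a=T:
¬a = F
(¬a) ⊕ t = F ⊕ F = F
¬p = F
(¬p) ↔ t = F ↔ F = T
((¬a) ⊕ t) ∨ ((¬p) ↔ t) = F ∨ T = T

T


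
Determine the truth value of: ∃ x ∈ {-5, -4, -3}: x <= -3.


Evaluate the predicate on each element: -5:T, -4:T, -3:T.
Witness x = -5 satisfies the predicate.

T


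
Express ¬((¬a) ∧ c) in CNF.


Step 1: Apply De Morgan: ¬((¬a) ∧ c) = ¬(¬a) ∨ ¬c.
Step 2: Eliminate any double negations (¬¬X = X).

a ∨ (¬c)


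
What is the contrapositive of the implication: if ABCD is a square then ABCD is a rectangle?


The contrapositive of (P → Q) is (¬Q → ¬P); it is logically equivalent to the original.
Here P = 'ABCD is a square' and Q = 'ABCD is a rectangle'.

If not (ABCD is a rectangle), then not (ABCD is a square).


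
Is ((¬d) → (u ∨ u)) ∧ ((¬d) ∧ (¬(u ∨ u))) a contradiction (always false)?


Truth table over {d, u}:
d | u | φ
---------
F | F | F
T | F | F
F | T | F
T | T | F
Every row is false.

Yes, it is a contradiction.


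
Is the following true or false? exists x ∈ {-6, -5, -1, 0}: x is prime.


Evaluate the predicate on each element: -6:False, -5:False, -1:False, 0:False.
No element satisfies the predicate.

False


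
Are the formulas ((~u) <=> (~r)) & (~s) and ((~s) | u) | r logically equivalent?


Compare truth tables:
r | s | u | φ | ψ
-----------------
False | False | False | True | True
True | False | False | False | True
False | True | False | False | False
True | True | False | False | True
False | False | True | False | True
True | False | True | True | True
False | True | True | False | True
True | True | True | False | True
They differ at row 2 (r=True, s=False, u=False): φ=False but ψ=True.

No, they are not logically equivalent.


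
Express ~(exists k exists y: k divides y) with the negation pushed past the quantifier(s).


Negation flips each quantifier (∀↔∃) and negates the inner predicate.
¬(exists k exists y: φ) = forall k forall y: ¬φ.

forall k forall y: ~(k divides y)


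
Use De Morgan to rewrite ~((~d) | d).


De Morgan: the negation of a disjunction is the conjunction of the negations.
Distribute ~ across |, flipping it to &, and negate each literal.

d & (~d)


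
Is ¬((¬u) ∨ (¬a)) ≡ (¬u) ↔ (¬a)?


Compare truth tables:
a | u | φ | ψ
-------------
F | F | F | T
T | F | F | F
F | T | F | F
T | T | T | T
They differ at row 1 (a=F, u=F): φ=F but ψ=T.

No, they are not logically equivalent.


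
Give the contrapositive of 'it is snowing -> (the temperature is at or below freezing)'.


The contrapositive of (P → Q) is (¬Q → ¬P); it is logically equivalent to the original.
Here P = 'it is snowing' and Q = '(the temperature is at or below freezing)'.

If not ((the temperature is at or below freezing)), then not (it is snowing).


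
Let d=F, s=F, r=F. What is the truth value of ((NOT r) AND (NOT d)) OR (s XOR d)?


Substitute d=F, s=F, r=F:
NOT r = T
NOT d = T
(NOT r) AND (NOT d) = T AND T = T
s XOR d = F XOR F = F
((NOT r) AND (NOT d)) OR (s XOR d) = T OR F = T

T


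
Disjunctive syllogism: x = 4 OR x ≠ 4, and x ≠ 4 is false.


Disjunctive syllogism: from (P ∨ Q) and ¬P, infer Q.
One disjunct, 'x ≠ 4', is ruled out; the other must hold.

x = 4


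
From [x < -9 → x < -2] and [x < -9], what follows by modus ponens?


Modus ponens: from (P → Q) and P, infer Q.
P = 'x < -9' is asserted, and P → Q holds, so Q follows.

x < -2.


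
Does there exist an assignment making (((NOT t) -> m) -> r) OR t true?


Search for a satisfying assignment over {m, r, t}.
Try m=F, r=F, t=F: the formula evaluates to T.
A satisfying assignment exists.

Satisfiable.


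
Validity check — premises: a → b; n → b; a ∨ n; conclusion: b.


This matches the form of proof by cases: the conclusion follows in every model of the premises.

Valid.


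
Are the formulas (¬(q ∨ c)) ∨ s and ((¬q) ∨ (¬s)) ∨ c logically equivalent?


Compare truth tables:
c | q | s | φ | ψ
-----------------
F | F | F | T | T
T | F | F | F | T
F | T | F | F | T
T | T | F | F | T
F | F | T | T | T
T | F | T | T | T
F | T | T | T | F
T | T | T | T | T
They differ at row 2 (c=T, q=F, s=F): φ=F but ψ=T.

No, they are not logically equivalent.


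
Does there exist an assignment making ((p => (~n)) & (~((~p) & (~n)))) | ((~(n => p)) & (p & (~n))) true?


Search for a satisfying assignment over {n, p}.
Try n=True, p=False: the formula evaluates to True.
A satisfying assignment exists.

Satisfiable.


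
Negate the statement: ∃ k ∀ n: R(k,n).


Negation flips each quantifier (∀↔∃) and negates the inner predicate.
¬(∃ k ∀ n: φ) = ∀ k ∃ n: ¬φ.

∀ k ∃ n: ¬(R(k,n))


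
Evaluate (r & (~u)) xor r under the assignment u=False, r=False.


Substitute u=False, r=False:
~u = True
r & (~u) = False & True = False
(r & (~u)) xor r = False xor False = False

False


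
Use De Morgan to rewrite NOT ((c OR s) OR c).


De Morgan: the negation of a disjunction is the conjunction of the negations.
Distribute NOT across OR, flipping it to AND, and negate each literal.

((NOT c) AND (NOT s)) AND (NOT c)


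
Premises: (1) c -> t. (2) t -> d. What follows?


Hypothetical syllogism: from (P → Q) and (Q → R), infer (P → R).
Chain the two implications through the shared middle term 't'.

c -> d


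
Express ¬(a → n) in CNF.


Step 1: Rewrite a → n as ¬a ∨ n.
Step 2: Negate: ¬(¬a ∨ n) = a ∧ ¬n (De Morgan + double negation).

a ∧ (¬n)


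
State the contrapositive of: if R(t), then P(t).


The contrapositive of (P → Q) is (¬Q → ¬P); it is logically equivalent to the original.
Here P = 'R(t)' and Q = 'P(t)'.

If not (P(t)), then not (R(t)).


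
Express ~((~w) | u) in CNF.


Step 1: Apply De Morgan: ¬((¬w) ∨ u) = ¬(¬w) ∧ ¬u.
Step 2: Eliminate any double negations (¬¬X = X).

w & (~u)
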